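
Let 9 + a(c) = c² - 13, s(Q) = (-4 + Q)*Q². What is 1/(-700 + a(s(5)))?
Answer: -1/97 ≈ -0.010309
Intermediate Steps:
s(Q) = Q²*(-4 + Q)
a(c) = -22 + c² (a(c) = -9 + (c² - 13) = -9 + (-13 + c²) = -22 + c²)
1/(-700 + a(s(5))) = 1/(-700 + (-22 + (5²*(-4 + 5))²)) = 1/(-700 + (-22 + (25*1)²)) = 1/(-700 + (-22 + 25²)) = 1/(-700 + (-22 + 625)) = 1/(-700 + 603) = 1/(-97) = -1/97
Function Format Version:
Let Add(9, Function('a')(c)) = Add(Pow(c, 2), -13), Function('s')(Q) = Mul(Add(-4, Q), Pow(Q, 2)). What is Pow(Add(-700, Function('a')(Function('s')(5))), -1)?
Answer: Rational(-1, 97) ≈ -0.010309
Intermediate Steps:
Function('s')(Q) = Mul(Pow(Q, 2), Add(-4, Q))
Function('a')(c) = Add(-22, Pow(c, 2)) (Function('a')(c) = Add(-9, Add(Pow(c, 2), -13)) = Add(-9, Add(-13, Pow(c, 2))) = Add(-22, Pow(c, 2)))
Pow(Add(-700, Function('a')(Function('s')(5))), -1) = Pow(Add(-700, Add(-22, Pow(Mul(Pow(5, 2), Add(-4, 5)), 2))), -1) = Pow(Add(-700, Add(-22, Pow(Mul(25, 1), 2))), -1) = Pow(Add(-700, Add(-22, Pow(25, 2))), -1) = Pow(Add(-700, Add(-22, 625)), -1) = Pow(Add(-700, 603), -1) = Pow(-97, -1) = Rational(-1, 97)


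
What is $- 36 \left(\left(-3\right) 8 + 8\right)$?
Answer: $576$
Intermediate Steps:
$- 36 \left(\left(-3\right) 8 + 8\right) = - 36 \left(-24 + 8\right) = \left(-36\right) \left(-16\right) = 576$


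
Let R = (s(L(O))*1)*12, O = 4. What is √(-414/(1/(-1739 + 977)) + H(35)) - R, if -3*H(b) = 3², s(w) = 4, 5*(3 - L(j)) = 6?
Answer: -48 + √315465 ≈ 513.66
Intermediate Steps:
L(j) = 9/5 (L(j) = 3 - ⅕*6 = 3 - 6/5 = 9/5)
H(b) = -3 (H(b) = -⅓*3² = -⅓*9 = -3)
R = 48 (R = (4*1)*12 = 4*12 = 48)
√(-414/(1/(-1739 + 977)) + H(35)) - R = √(-414/(1/(-1739 + 977)) - 3) - 1*48 = √(-414/(1/(-762)) - 3) - 48 = √(-414/(-1/762) - 3) - 48 = √(-414*(-762) - 3) - 48 = √(315468 - 3) - 48 = √315465 - 48 = -48 + √315465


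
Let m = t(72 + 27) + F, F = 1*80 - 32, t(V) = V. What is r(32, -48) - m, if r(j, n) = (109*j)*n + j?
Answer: -167539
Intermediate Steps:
r(j, n) = j + 109*j*n (r(j, n) = 109*j*n + j = j + 109*j*n)
F = 48 (F = 80 - 32 = 48)
m = 147 (m = (72 + 27) + 48 = 99 + 48 = 147)
r(32, -48) - m = 32*(1 + 109*(-48)) - 1*147 = 32*(1 - 5232) - 147 = 32*(-5231) - 147 = -167392 - 147 = -167539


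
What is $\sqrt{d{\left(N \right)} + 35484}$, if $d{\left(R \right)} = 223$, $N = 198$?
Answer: $\sqrt{35707} \approx 188.96$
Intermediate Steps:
$\sqrt{d{\left(N \right)} + 35484} = \sqrt{223 + 35484} = \sqrt{35707}$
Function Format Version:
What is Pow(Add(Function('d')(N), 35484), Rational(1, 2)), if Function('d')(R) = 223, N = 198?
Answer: Pow(35707, Rational(1, 2)) ≈ 188.96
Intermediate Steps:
Pow(Add(Function('d')(N), 35484), Rational(1, 2)) = Pow(Add(223, 35484), Rational(1, 2)) = Pow(35707, Rational(1, 2))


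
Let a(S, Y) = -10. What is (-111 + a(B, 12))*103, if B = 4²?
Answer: -12463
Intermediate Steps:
B = 16
(-111 + a(B, 12))*103 = (-111 - 10)*103 = -121*103 = -12463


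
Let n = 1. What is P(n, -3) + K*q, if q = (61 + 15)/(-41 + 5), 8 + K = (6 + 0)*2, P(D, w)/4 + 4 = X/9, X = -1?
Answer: -224/9 ≈ -24.889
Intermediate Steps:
P(D, w) = -148/9 (P(D, w) = -16 + 4*(-1/9) = -16 + 4*(-1*⅑) = -16 + 4*(-⅑) = -16 - 4/9 = -148/9)
K = 4 (K = -8 + (6 + 0)*2 = -8 + 6*2 = -8 + 12 = 4)
q = -19/9 (q = 76/(-36) = 76*(-1/36) = -19/9 ≈ -2.1111)
P(n, -3) + K*q = -148/9 + 4*(-19/9) = -148/9 - 76/9 = -224/9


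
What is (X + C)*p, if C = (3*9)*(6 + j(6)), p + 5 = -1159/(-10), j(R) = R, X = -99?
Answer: 49905/2 ≈ 24953.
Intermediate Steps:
p = 1109/10 (p = -5 - 1159/(-10) = -5 - 1159*(-⅒) = -5 + 1159/10 = 1109/10 ≈ 110.90)
C = 324 (C = (3*9)*(6 + 6) = 27*12 = 324)
(X + C)*p = (-99 + 324)*(1109/10) = 225*(1109/10) = 49905/2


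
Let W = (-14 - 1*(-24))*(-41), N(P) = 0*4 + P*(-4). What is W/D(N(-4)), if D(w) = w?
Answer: -205/8 ≈ -25.625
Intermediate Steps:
N(P) = -4*P (N(P) = 0 - 4*P = -4*P)
W = -410 (W = (-14 + 24)*(-41) = 10*(-41) = -410)
W/D(N(-4)) = -410/((-4*(-4))) = -410/16 = -410*1/16 = -205/8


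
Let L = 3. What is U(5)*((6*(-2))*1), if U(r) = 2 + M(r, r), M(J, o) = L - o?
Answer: 0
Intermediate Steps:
M(J, o) = 3 - o
U(r) = 5 - r (U(r) = 2 + (3 - r) = 5 - r)
U(5)*((6*(-2))*1) = (5 - 1*5)*((6*(-2))*1) = (5 - 5)*(-12*1) = 0*(-12) = 0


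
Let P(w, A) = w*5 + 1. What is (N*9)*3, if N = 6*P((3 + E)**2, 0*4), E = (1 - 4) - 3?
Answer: 7452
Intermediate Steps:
E = -6 (E = -3 - 3 = -6)
P(w, A) = 1 + 5*w (P(w, A) = 5*w + 1 = 1 + 5*w)
N = 276 (N = 6*(1 + 5*(3 - 6)**2) = 6*(1 + 5*(-3)**2) = 6*(1 + 5*9) = 6*(1 + 45) = 6*46 = 276)
(N*9)*3 = (276*9)*3 = 2484*3 = 7452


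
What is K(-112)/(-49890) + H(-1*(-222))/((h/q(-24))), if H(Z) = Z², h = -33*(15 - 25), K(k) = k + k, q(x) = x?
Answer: -983510272/274395 ≈ -3584.3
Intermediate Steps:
K(k) = 2*k
h = 330 (h = -33*(-10) = 330)
K(-112)/(-49890) + H(-1*(-222))/((h/q(-24))) = (2*(-112))/(-49890) + (-1*(-222))²/((330/(-24))) = -224*(-1/49890) + 222²/((330*(-1/24))) = 112/24945 + 49284/(-55/4) = 112/24945 + 49284*(-4/55) = 112/24945 - 197136/55 = -983510272/274395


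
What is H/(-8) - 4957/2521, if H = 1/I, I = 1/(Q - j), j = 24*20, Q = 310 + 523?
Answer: -929569/20168 ≈ -46.091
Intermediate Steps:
Q = 833
j = 480
I = 1/353 (I = 1/(833 - 1*480) = 1/(833 - 480) = 1/353 ≈ 0.0028329)
H = 353 (H = 1/(1/353) = 353)
H/(-8) - 4957/2521 = 353/(-8) - 4957/2521 = 353*(-1/8) - 4957*1/2521 = -353/8 - 4957/2521 = -929569/20168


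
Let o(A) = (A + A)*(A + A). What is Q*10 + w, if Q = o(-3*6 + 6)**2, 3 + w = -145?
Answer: 3317612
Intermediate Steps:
w = -148 (w = -3 - 145 = -148)
o(A) = 4*A**2 (o(A) = (2*A)*(2*A) = 4*A**2)
Q = 331776 (Q = (4*(-3*6 + 6)**2)**2 = (4*(-18 + 6)**2)**2 = (4*(-12)**2)**2 = (4*144)**2 = 576**2 = 331776)
Q*10 + w = 331776*10 - 148 = 3317760 - 148 = 3317612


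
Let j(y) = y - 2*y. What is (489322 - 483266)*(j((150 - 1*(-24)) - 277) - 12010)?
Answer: -72108792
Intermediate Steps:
j(y) = -y
(489322 - 483266)*(j((150 - 1*(-24)) - 277) - 12010) = (489322 - 483266)*(-((150 - 1*(-24)) - 277) - 12010) = 6056*(-((150 + 24) - 277) - 12010) = 6056*(-(174 - 277) - 12010) = 6056*(-1*(-103) - 12010) = 6056*(103 - 12010) = 6056*(-11907) = -72108792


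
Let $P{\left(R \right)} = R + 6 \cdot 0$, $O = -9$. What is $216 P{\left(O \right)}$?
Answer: $-1944$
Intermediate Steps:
$P{\left(R \right)} = R$ ($P{\left(R \right)} = R + 0 = R$)
$216 P{\left(O \right)} = 216 \left(-9\right) = -1944$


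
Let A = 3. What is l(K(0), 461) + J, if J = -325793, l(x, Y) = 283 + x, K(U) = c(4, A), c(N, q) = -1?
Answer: -325511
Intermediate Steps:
K(U) = -1
l(K(0), 461) + J = (283 - 1) - 325793 = 282 - 325793 = -325511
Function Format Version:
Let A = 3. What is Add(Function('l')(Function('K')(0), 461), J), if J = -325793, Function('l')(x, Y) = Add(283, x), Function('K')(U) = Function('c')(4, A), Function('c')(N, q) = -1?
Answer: -325511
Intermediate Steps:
Function('K')(U) = -1
Add(Function('l')(Function('K')(0), 461), J) = Add(Add(283, -1), -325793) = Add(282, -325793) = -325511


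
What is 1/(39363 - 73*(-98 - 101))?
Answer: 1/53890 ≈ 1.8556e-5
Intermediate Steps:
1/(39363 - 73*(-98 - 101)) = 1/(39363 - 73*(-199)) = 1/(39363 + 14527) = 1/53890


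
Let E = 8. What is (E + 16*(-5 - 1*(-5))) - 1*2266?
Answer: -2258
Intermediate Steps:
(E + 16*(-5 - 1*(-5))) - 1*2266 = (8 + 16*(-5 - 1*(-5))) - 1*2266 = (8 + 16*(-5 + 5)) - 2266 = (8 + 16*0) - 2266 = (8 + 0) - 2266 = 8 - 2266 = -2258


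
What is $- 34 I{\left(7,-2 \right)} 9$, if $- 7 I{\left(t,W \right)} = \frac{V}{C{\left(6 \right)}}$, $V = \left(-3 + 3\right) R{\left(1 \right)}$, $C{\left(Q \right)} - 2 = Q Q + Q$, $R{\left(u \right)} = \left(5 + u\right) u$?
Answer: $0$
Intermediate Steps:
$R{\left(u \right)} = u \left(5 + u\right)$
$C{\left(Q \right)} = 2 + Q + Q^{2}$ ($C{\left(Q \right)} = 2 + \left(Q Q + Q\right) = 2 + \left(Q^{2} + Q\right) = 2 + \left(Q + Q^{2}\right) = 2 + Q + Q^{2}$)
$V = 0$ ($V = \left(-3 + 3\right) 1 \left(5 + 1\right) = 0 \cdot 1 \cdot 6 = 0 \cdot 6 = 0$)
$I{\left(t,W \right)} = 0$ ($I{\left(t,W \right)} = - \frac{0 \frac{1}{2 + 6 + 6^{2}}}{7} = - \frac{0 \frac{1}{2 + 6 + 36}}{7} = - \frac{0 \cdot \frac{1}{44}}{7} = \left(- \frac{1}{7}\right) 0 = 0$)
$- 34 I{\left(7,-2 \right)} 9 = \left(-34\right) 0 \cdot 9 = 0 \cdot 9 = 0$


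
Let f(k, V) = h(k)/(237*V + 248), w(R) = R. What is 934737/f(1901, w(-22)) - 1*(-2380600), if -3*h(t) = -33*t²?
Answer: 94628519362658/39751811 ≈ 2.3805e+6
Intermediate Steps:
h(t) = 11*t² (h(t) = -(-11)*t² = 11*t²)
f(k, V) = 11*k²/(248 + 237*V) (f(k, V) = (11*k²)/(237*V + 248) = (11*k²)/(248 + 237*V) = 11*k²/(248 + 237*V))
934737/f(1901, w(-22)) - 1*(-2380600) = 934737/((11*1901²/(248 + 237*(-22)))) - 1*(-2380600) = 934737/((11*3613801/(248 - 5214))) + 2380600 = 934737/((11*3613801/(-4966))) + 2380600 = 934737/((11*3613801*(-1/4966))) + 2380600 = 934737/(-39751811/4966) + 2380600 = 934737*(-4966/39751811) + 2380600 = -4641903942/39751811 + 2380600 = 94628519362658/39751811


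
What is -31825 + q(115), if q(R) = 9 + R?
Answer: -31701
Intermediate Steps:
-31825 + q(115) = -31825 + (9 + 115) = -31825 + 124 = -31701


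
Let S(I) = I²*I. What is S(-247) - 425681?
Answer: -15494904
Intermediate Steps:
S(I) = I³
S(-247) - 425681 = (-247)³ - 425681 = -15069223 - 425681 = -15494904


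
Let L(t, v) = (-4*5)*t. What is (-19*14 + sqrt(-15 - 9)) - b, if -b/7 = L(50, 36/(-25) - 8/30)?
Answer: -7266 + 2*I*sqrt(6) ≈ -7266.0 + 4.899*I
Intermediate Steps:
L(t, v) = -20*t
b = 7000 (b = -(-140)*50 = -7*(-1000) = 7000)
(-19*14 + sqrt(-15 - 9)) - b = (-19*14 + sqrt(-15 - 9)) - 1*7000 = (-266 + sqrt(-24)) - 7000 = (-266 + 2*I*sqrt(6)) - 7000 = -7266 + 2*I*sqrt(6)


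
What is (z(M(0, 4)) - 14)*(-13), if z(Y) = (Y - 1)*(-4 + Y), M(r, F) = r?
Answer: 130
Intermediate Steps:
z(Y) = (-1 + Y)*(-4 + Y)
(z(M(0, 4)) - 14)*(-13) = ((4 + 0² - 5*0) - 14)*(-13) = ((4 + 0 + 0) - 14)*(-13) = (4 - 14)*(-13) = -10*(-13) = 130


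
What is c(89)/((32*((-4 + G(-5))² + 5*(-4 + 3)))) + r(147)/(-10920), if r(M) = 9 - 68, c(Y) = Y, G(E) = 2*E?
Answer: 166561/8342880 ≈ 0.019964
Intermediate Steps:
r(M) = -59
c(89)/((32*((-4 + G(-5))² + 5*(-4 + 3)))) + r(147)/(-10920) = 89/((32*((-4 + 2*(-5))² + 5*(-4 + 3)))) - 59/(-10920) = 89/((32*((-4 - 10)² + 5*(-1)))) - 59*(-1/10920) = 89/((32*((-14)² - 5))) + 59/10920 = 89/((32*(196 - 5))) + 59/10920 = 89/((32*191)) + 59/10920 = 89/6112 + 59/10920 = 166561/8342880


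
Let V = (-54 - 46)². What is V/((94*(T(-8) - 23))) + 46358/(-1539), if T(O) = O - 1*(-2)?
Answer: -70880954/2097657 ≈ -33.791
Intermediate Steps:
T(O) = 2 + O (T(O) = O + 2 = 2 + O)
V = 10000 (V = (-100)² = 10000)
V/((94*(T(-8) - 23))) + 46358/(-1539) = 10000/((94*((2 - 8) - 23))) + 46358/(-1539) = 10000/((94*(-6 - 23))) + 46358*(-1/1539) = 10000/((94*(-29))) - 46358/1539 = 10000/(-2726) - 46358/1539 = 10000*(-1/2726) - 46358/1539 = -5000/1363 - 46358/1539 = -70880954/2097657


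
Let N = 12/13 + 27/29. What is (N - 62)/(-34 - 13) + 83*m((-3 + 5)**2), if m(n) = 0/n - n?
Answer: -5860033/17719 ≈ -330.72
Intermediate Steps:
N = 699/377 (N = 12*(1/13) + 27*(1/29) = 12/13 + 27/29 = 699/377 ≈ 1.8541)
m(n) = -n (m(n) = 0 - n = -n)
(N - 62)/(-34 - 13) + 83*m((-3 + 5)**2) = (699/377 - 62)/(-34 - 13) + 83*(-(-3 + 5)**2) = -22675/377/(-47) + 83*(-1*2**2) = -22675/377*(-1/47) + 83*(-1*4) = 22675/17719 + 83*(-4) = 22675/17719 - 332 = -5860033/17719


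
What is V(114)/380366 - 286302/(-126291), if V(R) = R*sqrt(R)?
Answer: 95434/42097 + 57*sqrt(114)/190183 ≈ 2.2702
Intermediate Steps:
V(R) = R**(3/2)
V(114)/380366 - 286302/(-126291) = 114**(3/2)/380366 - 286302/(-126291) = (114*sqrt(114))*(1/380366) - 286302*(-1/126291) = 57*sqrt(114)/190183 + 95434/42097 = 95434/42097 + 57*sqrt(114)/190183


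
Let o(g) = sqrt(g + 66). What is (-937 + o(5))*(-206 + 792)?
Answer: -549082 + 586*sqrt(71) ≈ -5.4414e+5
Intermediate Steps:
o(g) = sqrt(66 + g)
(-937 + o(5))*(-206 + 792) = (-937 + sqrt(66 + 5))*(-206 + 792) = (-937 + sqrt(71))*586 = -549082 + 586*sqrt(71)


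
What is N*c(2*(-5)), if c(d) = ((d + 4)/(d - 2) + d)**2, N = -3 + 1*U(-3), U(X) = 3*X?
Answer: -1083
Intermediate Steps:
N = -12 (N = -3 + 1*(3*(-3)) = -3 + 1*(-9) = -3 - 9 = -12)
c(d) = (d + (4 + d)/(-2 + d))**2 (c(d) = ((4 + d)/(-2 + d) + d)**2 = (d + (4 + d)/(-2 + d))**2)
N*c(2*(-5)) = -12*(4 + (2*(-5))**2 - 2*(-5))**2/(-2 + 2*(-5))**2 = -12*(4 + (-10)**2 - 1*(-10))**2/(-2 - 10)**2 = -12*(4 + 100 + 10)**2/(-12)**2 = -114**2/12 = -12996/12 = -12*361/4 = -1083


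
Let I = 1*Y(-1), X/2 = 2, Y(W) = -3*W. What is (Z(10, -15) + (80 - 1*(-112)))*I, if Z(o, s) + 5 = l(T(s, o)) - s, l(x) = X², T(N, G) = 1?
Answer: 654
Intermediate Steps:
X = 4 (X = 2*2 = 4)
l(x) = 16 (l(x) = 4² = 16)
I = 3 (I = 1*(-3*(-1)) = 1*3 = 3)
Z(o, s) = 11 - s (Z(o, s) = -5 + (16 - s) = 11 - s)
(Z(10, -15) + (80 - 1*(-112)))*I = ((11 - 1*(-15)) + (80 - 1*(-112)))*3 = ((11 + 15) + (80 + 112))*3 = (26 + 192)*3 = 218*3 = 654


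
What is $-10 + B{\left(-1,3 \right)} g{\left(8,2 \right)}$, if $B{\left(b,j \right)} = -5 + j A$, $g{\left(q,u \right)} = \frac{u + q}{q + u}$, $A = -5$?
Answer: $-30$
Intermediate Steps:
$g{\left(q,u \right)} = 1$ ($g{\left(q,u \right)} = \frac{q + u}{q + u} = 1$)
$B{\left(b,j \right)} = -5 - 5 j$ ($B{\left(b,j \right)} = -5 + j \left(-5\right) = -5 - 5 j$)
$-10 + B{\left(-1,3 \right)} g{\left(8,2 \right)} = -10 + \left(-5 - 15\right) 1 = -10 - 20 = -30$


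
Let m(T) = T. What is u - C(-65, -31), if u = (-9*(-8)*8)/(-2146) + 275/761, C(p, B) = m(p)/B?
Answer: -50722828/25313143 ≈ -2.0038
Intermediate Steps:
C(p, B) = p/B
u = 75907/816553 (u = (72*8)*(-1/2146) + 275*(1/761) = 576*(-1/2146) + 275/761 = -288/1073 + 275/761 = 75907/816553 ≈ 0.092960)
u - C(-65, -31) = 75907/816553 - (-65)/(-31) = 75907/816553 - (-65)*(-1)/31 = 75907/816553 - 1*65/31 = 75907/816553 - 65/31 = -50722828/25313143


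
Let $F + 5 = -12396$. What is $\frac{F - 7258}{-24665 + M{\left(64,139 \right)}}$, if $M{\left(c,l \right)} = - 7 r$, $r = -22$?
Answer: $\frac{19659}{24511} \approx 0.80205$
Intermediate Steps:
$F = -12401$ ($F = -5 - 12396 = -12401$)
$M{\left(c,l \right)} = 154$ ($M{\left(c,l \right)} = \left(-7\right) \left(-22\right) = 154$)
$\frac{F - 7258}{-24665 + M{\left(64,139 \right)}} = \frac{-12401 - 7258}{-24665 + 154} = - \frac{19659}{-24511} = \left(-19659\right) \left(- \frac{1}{24511}\right) = \frac{19659}{24511}$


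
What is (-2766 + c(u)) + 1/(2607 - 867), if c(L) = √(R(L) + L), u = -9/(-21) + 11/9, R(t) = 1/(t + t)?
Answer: -4812839/1740 + √2329691/1092 ≈ -2764.6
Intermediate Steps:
R(t) = 1/(2*t)
u = 104/63 (u = -9*(-1/21) + 11*(⅑) = 3/7 + 11/9 = 104/63 ≈ 1.6508)
c(L) = √(L + 1/(2*L)) (c(L) = √(1/(2*L) + L) = √(L + 1/(2*L)))
(-2766 + c(u)) + 1/(2607 - 867) = (-2766 + √(2/(104/63) + 4*(104/63))/2) + 1/(2607 - 867) = (-2766 + √(2*(63/104) + 416/63)/2) + 1/1740 = (-2766 + √(63/52 + 416/63)/2) + 1/1740 = (-2766 + √(25601/3276)/2) + 1/1740 = (-2766 + (√2329691/546)/2) + 1/1740 = (-2766 + √2329691/1092) + 1/1740 = -4812839/1740 + √2329691/1092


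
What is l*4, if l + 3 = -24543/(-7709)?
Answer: 5664/7709 ≈ 0.73473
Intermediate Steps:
l = 1416/7709 (l = -3 - 24543/(-7709) = -3 - 24543*(-1/7709) = -3 + 24543/7709 = 1416/7709 ≈ 0.18368)
l*4 = (1416/7709)*4 = 5664/7709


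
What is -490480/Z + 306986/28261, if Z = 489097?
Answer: 136284476362/13822370317 ≈ 9.8597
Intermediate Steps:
-490480/Z + 306986/28261 = -490480/489097 + 306986/28261 = 136284476362/13822370317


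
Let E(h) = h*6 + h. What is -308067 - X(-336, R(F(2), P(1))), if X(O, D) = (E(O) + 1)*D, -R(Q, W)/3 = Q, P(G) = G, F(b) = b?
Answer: -322173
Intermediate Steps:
E(h) = 7*h (E(h) = 6*h + h = 7*h)
R(Q, W) = -3*Q
X(O, D) = D*(1 + 7*O) (X(O, D) = (7*O + 1)*D = (1 + 7*O)*D = D*(1 + 7*O))
-308067 - X(-336, R(F(2), P(1))) = -308067 - (-3*2)*(1 + 7*(-336)) = -308067 - (-6)*(1 - 2352) = -308067 - (-6)*(-2351) = -308067 - 1*14106 = -308067 - 14106 = -322173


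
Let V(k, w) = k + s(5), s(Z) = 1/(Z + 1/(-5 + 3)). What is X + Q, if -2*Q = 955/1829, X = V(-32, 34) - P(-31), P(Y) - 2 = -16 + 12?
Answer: -988939/32922 ≈ -30.039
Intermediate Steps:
P(Y) = -2 (P(Y) = 2 + (-16 + 12) = 2 - 4 = -2)
s(Z) = 1/(-½ + Z) (s(Z) = 1/(Z + 1/(-2)) = 1/(Z - ½) = 1/(-½ + Z))
V(k, w) = 2/9 + k (V(k, w) = k + 2/(-1 + 2*5) = k + 2/(-1 + 10) = k + 2/9 = 2/9 + k)
X = -268/9 (X = (2/9 - 32) - 1*(-2) = -286/9 + 2 = -268/9 ≈ -29.778)
Q = -955/3658 (Q = -955/(2*1829) = -½*955/1829 = -955/3658 ≈ -0.26107)
X + Q = -268/9 - 955/3658 = -988939/32922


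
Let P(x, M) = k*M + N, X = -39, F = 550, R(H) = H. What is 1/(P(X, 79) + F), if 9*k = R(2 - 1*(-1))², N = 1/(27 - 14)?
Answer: 13/8178 ≈ 0.0015896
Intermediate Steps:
N = 1/13 ≈ 0.076923
k = 1 (k = (2 - 1*(-1))²/9 = (2 + 1)²/9 = (⅑)*3² = (⅑)*9 = 1)
P(x, M) = 1/13 + M (P(x, M) = 1*M + 1/13 = M + 1/13 = 1/13 + M)
1/(P(X, 79) + F) = 1/((1/13 + 79) + 550) = 1/(1028/13 + 550) = 1/(8178/13) = 13/8178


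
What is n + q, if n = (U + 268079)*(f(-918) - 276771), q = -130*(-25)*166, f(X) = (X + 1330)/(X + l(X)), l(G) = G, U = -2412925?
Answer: 272477176619732/459 ≈ 5.9363e+11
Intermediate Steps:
f(X) = (1330 + X)/(2*X) (f(X) = (X + 1330)/(X + X) = (1330 + X)/((2*X)) = (1330 + X)*(1/(2*X)) = (1330 + X)/(2*X))
q = 539500 (q = 3250*166 = 539500)
n = 272476928989232/459 (n = (-2412925 + 268079)*((½)*(1330 - 918)/(-918) - 276771) = -2144846*((½)*(-1/918)*412 - 276771) = -2144846*(-103/459 - 276771) = -2144846*(-127037992/459) = 272476928989232/459 ≈ 5.9363e+11)
n + q = 272476928989232/459 + 539500 = 272477176619732/459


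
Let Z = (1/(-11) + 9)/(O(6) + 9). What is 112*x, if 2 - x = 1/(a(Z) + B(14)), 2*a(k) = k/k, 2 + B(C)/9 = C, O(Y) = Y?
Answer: 6912/31 ≈ 222.97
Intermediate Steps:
B(C) = -18 + 9*C
Z = 98/165 (Z = (1/(-11) + 9)/(6 + 9) = (-1/11 + 9)/15 = (98/11)*(1/15) = 98/165 ≈ 0.59394)
a(k) = ½ (a(k) = (k/k)/2 = (½)*1 = ½)
x = 432/217 (x = 2 - 1/(½ + (-18 + 9*14)) = 2 - 1/(½ + (-18 + 126)) = 2 - 1/(½ + 108) = 2 - 1/217/2 = 2 - 1*2/217 = 2 - 2/217 = 432/217 ≈ 1.9908)
112*x = 112*(432/217) = 6912/31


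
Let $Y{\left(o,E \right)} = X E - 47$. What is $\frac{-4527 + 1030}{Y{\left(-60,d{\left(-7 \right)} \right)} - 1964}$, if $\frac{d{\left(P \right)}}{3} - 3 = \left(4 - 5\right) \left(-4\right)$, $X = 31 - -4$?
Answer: $\frac{3497}{1276} \approx 2.7406$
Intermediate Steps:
$X = 35$ ($X = 31 + 4 = 35$)
$d{\left(P \right)} = 21$ ($d{\left(P \right)} = 9 + 3 \left(4 - 5\right) \left(-4\right) = 9 + 3 \left(\left(-1\right) \left(-4\right)\right) = 9 + 3 \cdot 4 = 9 + 12 = 21$)
$Y{\left(o,E \right)} = -47 + 35 E$ ($Y{\left(o,E \right)} = 35 E - 47 = -47 + 35 E$)
$\frac{-4527 + 1030}{Y{\left(-60,d{\left(-7 \right)} \right)} - 1964} = \frac{-4527 + 1030}{\left(-47 + 35 \cdot 21\right) - 1964} = - \frac{3497}{\left(-47 + 735\right) - 1964} = - \frac{3497}{688 - 1964} = - \frac{3497}{-1276} = \left(-3497\right) \left(- \frac{1}{1276}\right) = \frac{3497}{1276}$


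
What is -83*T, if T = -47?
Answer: 3901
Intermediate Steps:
-83*T = -83*(-47) = -1*(-3901) = 3901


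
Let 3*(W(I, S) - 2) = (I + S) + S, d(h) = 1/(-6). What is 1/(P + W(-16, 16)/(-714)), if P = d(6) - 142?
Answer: -2142/304543 ≈ -0.0070335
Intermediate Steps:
d(h) = -1/6
W(I, S) = 2 + I/3 + 2*S/3 (W(I, S) = 2 + ((I + S) + S)/3 = 2 + (I + 2*S)/3 = 2 + (I/3 + 2*S/3) = 2 + I/3 + 2*S/3)
P = -853/6 (P = -1/6 - 142 = -853/6 ≈ -142.17)
1/(P + W(-16, 16)/(-714)) = 1/(-853/6 + (2 + (1/3)*(-16) + (2/3)*16)/(-714)) = 1/(-853/6 + (2 - 16/3 + 32/3)*(-1/714)) = 1/(-853/6 + (22/3)*(-1/714)) = 1/(-853/6 - 11/1071) = 1/(-304543/2142) = -2142/304543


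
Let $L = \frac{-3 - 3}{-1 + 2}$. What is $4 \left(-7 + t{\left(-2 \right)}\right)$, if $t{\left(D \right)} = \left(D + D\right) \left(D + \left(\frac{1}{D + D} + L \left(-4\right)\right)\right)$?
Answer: $-376$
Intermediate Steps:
$L = -6$ ($L = - \frac{6}{1} = \left(-6\right) 1 = -6$)
$t{\left(D \right)} = 2 D \left(24 + D + \frac{1}{2 D}\right)$ ($t{\left(D \right)} = \left(D + D\right) \left(D + \left(\frac{1}{D + D} - -24\right)\right) = 2 D \left(D + \left(\frac{1}{2 D} + 24\right)\right) = 2 D \left(D + \left(24 + \frac{1}{2 D}\right)\right) = 2 D \left(24 + D + \frac{1}{2 D}\right)$)
$4 \left(-7 + t{\left(-2 \right)}\right) = 4 \left(-7 + \left(1 + 2 \left(-2\right)^{2} + 48 \left(-2\right)\right)\right) = 4 \left(-7 + \left(1 + 2 \cdot 4 - 96\right)\right) = 4 \left(-7 + \left(1 + 8 - 96\right)\right) = 4 \left(-7 - 87\right) = 4 \left(-94\right) = -376$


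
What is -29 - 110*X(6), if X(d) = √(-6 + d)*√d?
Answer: -29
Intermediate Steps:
X(d) = √d*√(-6 + d)
-29 - 110*X(6) = -29 - 110*√6*√(-6 + 6) = -29 - 110*√6*√0 = -29 - 110*√6*0 = -29 - 110*0 = -29 + 0 = -29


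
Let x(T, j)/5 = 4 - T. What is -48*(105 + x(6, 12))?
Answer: -4560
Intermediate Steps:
x(T, j) = 20 - 5*T (x(T, j) = 5*(4 - T) = 20 - 5*T)
-48*(105 + x(6, 12)) = -48*(105 + (20 - 5*6)) = -48*(105 + (20 - 30)) = -48*(105 - 10) = -48*95 = -4560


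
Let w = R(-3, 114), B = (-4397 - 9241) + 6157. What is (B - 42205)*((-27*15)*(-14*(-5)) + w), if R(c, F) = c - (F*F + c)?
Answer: 2054317356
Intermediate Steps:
R(c, F) = -F² (R(c, F) = c - (F² + c) = c - (c + F²) = c + (-c - F²) = -F²)
B = -7481 (B = -13638 + 6157 = -7481)
w = -12996 (w = -1*114² = -1*12996 = -12996)
(B - 42205)*((-27*15)*(-14*(-5)) + w) = (-7481 - 42205)*((-27*15)*(-14*(-5)) - 12996) = -49686*(-405*70 - 12996) = -49686*(-28350 - 12996) = -49686*(-41346) = 2054317356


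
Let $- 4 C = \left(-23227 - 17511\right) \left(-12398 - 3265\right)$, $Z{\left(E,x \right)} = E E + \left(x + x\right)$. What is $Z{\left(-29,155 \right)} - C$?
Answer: $\frac{319041949}{2} \approx 1.5952 \cdot 10^{8}$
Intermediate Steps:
$Z{\left(E,x \right)} = E^{2} + 2 x$
$C = - \frac{319039647}{2}$ ($C = - \frac{\left(-23227 - 17511\right) \left(-12398 - 3265\right)}{4} = - \frac{\left(-40738\right) \left(-15663\right)}{4} = \left(- \frac{1}{4}\right) 638079294 = - \frac{319039647}{2} \approx -1.5952 \cdot 10^{8}$)
$Z{\left(-29,155 \right)} - C = \left(\left(-29\right)^{2} + 2 \cdot 155\right) - - \frac{319039647}{2} = \left(841 + 310\right) + \frac{319039647}{2} = 1151 + \frac{319039647}{2} = \frac{319041949}{2}$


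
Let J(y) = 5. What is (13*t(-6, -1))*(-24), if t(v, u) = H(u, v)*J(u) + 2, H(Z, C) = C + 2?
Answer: 5616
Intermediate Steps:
H(Z, C) = 2 + C
t(v, u) = 12 + 5*v (t(v, u) = (2 + v)*5 + 2 = (10 + 5*v) + 2 = 12 + 5*v)
(13*t(-6, -1))*(-24) = (13*(12 + 5*(-6)))*(-24) = (13*(12 - 30))*(-24) = (13*(-18))*(-24) = -234*(-24) = 5616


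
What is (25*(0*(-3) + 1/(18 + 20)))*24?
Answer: 300/19 ≈ 15.789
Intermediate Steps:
(25*(0*(-3) + 1/(18 + 20)))*24 = (25*(0 + 1/38))*24 = (25*(1/38))*24 = (25/38)*24 = 300/19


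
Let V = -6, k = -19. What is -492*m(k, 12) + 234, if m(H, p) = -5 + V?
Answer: 5646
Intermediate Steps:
m(H, p) = -11 (m(H, p) = -5 - 6 = -11)
-492*m(k, 12) + 234 = -492*(-11) + 234 = 5412 + 234 = 5646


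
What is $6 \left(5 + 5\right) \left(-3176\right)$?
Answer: $-190560$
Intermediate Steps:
$6 \left(5 + 5\right) \left(-3176\right) = 6 \cdot 10 \left(-3176\right) = 60 \left(-3176\right) = -190560$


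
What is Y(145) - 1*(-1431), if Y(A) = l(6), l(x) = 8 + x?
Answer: 1445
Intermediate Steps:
Y(A) = 14 (Y(A) = 8 + 6 = 14)
Y(145) - 1*(-1431) = 14 - 1*(-1431) = 14 + 1431 = 1445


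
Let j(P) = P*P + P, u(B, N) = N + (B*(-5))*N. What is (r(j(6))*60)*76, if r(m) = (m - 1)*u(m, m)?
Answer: -1641134880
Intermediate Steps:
u(B, N) = N - 5*B*N (u(B, N) = N + (-5*B)*N = N - 5*B*N)
j(P) = P + P**2 (j(P) = P**2 + P = P + P**2)
r(m) = m*(1 - 5*m)*(-1 + m) (r(m) = (m - 1)*(m*(1 - 5*m)) = (-1 + m)*(m*(1 - 5*m)) = m*(1 - 5*m)*(-1 + m))
(r(j(6))*60)*76 = (-6*(1 + 6)*(-1 + 6*(1 + 6))*(-1 + 5*(6*(1 + 6)))*60)*76 = (-6*7*(-1 + 6*7)*(-1 + 5*(6*7))*60)*76 = (-1*42*(-1 + 42)*(-1 + 5*42)*60)*76 = (-1*42*41*(-1 + 210)*60)*76 = (-1*42*41*209*60)*76 = -359898*60*76 = -21593880*76 = -1641134880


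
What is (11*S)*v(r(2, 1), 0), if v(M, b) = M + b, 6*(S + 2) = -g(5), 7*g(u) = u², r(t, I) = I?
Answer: -1199/42 ≈ -28.548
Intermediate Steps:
g(u) = u²/7
S = -109/42 (S = -2 + (-5²/7)/6 = -2 + (-25/7)/6 = -2 + (-1*25/7)/6 = -2 + (⅙)*(-25/7) = -2 - 25/42 = -109/42 ≈ -2.5952)
(11*S)*v(r(2, 1), 0) = (11*(-109/42))*(1 + 0) = -1199/42*1 = -1199/42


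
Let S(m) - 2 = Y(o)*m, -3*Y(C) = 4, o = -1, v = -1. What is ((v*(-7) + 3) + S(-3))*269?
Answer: 4304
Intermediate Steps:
Y(C) = -4/3 (Y(C) = -⅓*4 = -4/3)
S(m) = 2 - 4*m/3
((v*(-7) + 3) + S(-3))*269 = ((-1*(-7) + 3) + (2 - 4/3*(-3)))*269 = ((7 + 3) + (2 + 4))*269 = (10 + 6)*269 = 16*269 = 4304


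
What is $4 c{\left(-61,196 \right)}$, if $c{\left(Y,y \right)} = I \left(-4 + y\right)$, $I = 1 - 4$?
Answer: $-2304$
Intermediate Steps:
$I = -3$
$c{\left(Y,y \right)} = 12 - 3 y$ ($c{\left(Y,y \right)} = - 3 \left(-4 + y\right) = 12 - 3 y$)
$4 c{\left(-61,196 \right)} = 4 \left(12 - 588\right) = 4 \left(-576\right) = -2304$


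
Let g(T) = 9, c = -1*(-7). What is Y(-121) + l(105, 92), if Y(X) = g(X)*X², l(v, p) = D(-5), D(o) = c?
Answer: 131776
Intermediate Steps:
c = 7
D(o) = 7
l(v, p) = 7
Y(X) = 9*X²
Y(-121) + l(105, 92) = 9*(-121)² + 7 = 9*14641 + 7 = 131769 + 7 = 131776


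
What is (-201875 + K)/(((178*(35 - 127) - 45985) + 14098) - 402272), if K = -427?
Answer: 202302/450535 ≈ 0.44903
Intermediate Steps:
(-201875 + K)/(((178*(35 - 127) - 45985) + 14098) - 402272) = (-201875 - 427)/(((178*(35 - 127) - 45985) + 14098) - 402272) = -202302/(((178*(-92) - 45985) + 14098) - 402272) = -202302/(((-16376 - 45985) + 14098) - 402272) = -202302/((-62361 + 14098) - 402272) = -202302/(-48263 - 402272) = -202302/(-450535) = -202302*(-1/450535) = 202302/450535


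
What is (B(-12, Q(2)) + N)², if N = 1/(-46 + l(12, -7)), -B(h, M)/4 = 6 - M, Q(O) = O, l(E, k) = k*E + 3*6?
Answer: 3214849/12544 ≈ 256.29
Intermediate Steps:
l(E, k) = 18 + E*k (l(E, k) = E*k + 18 = 18 + E*k)
B(h, M) = -24 + 4*M (B(h, M) = -4*(6 - M) = -24 + 4*M)
N = -1/112 (N = 1/(-46 + (18 + 12*(-7))) = 1/(-46 + (18 - 84)) = 1/(-46 - 66) = 1/(-112) = -1/112 ≈ -0.0089286)
(B(-12, Q(2)) + N)² = ((-24 + 4*2) - 1/112)² = ((-24 + 8) - 1/112)² = (-16 - 1/112)² = (-1793/112)² = 3214849/12544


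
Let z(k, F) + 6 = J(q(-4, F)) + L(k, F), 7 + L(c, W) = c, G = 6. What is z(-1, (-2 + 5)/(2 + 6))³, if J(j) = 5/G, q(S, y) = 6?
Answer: -493039/216 ≈ -2282.6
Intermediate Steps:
L(c, W) = -7 + c
J(j) = ⅚ (J(j) = 5/6 = 5*(⅙) = ⅚)
z(k, F) = -73/6 + k (z(k, F) = -6 + (⅚ + (-7 + k)) = -6 + (-37/6 + k) = -73/6 + k)
z(-1, (-2 + 5)/(2 + 6))³ = (-73/6 - 1)³ = (-79/6)³ = -493039/216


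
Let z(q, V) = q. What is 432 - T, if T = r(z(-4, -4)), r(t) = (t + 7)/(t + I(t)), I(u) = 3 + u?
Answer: 2163/5 ≈ 432.60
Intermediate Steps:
r(t) = (7 + t)/(3 + 2*t) (r(t) = (t + 7)/(t + (3 + t)) = (7 + t)/(3 + 2*t))
T = -⅗ (T = (7 - 4)/(3 + 2*(-4)) = 3/(3 - 8) = 3/(-5) = -⅕*3 = -⅗ ≈ -0.60000)
432 - T = 432 - 1*(-⅗) = 432 + ⅗ = 2163/5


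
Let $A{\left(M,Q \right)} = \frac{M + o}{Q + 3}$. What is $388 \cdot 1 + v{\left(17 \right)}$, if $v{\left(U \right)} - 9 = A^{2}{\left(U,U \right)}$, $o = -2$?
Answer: $\frac{6361}{16} \approx 397.56$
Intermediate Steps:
$A{\left(M,Q \right)} = \frac{-2 + M}{3 + Q}$ ($A{\left(M,Q \right)} = \frac{M - 2}{Q + 3} = \frac{-2 + M}{3 + Q}$)
$v{\left(U \right)} = 9 + \frac{\left(-2 + U\right)^{2}}{\left(3 + U\right)^{2}}$ ($v{\left(U \right)} = 9 + \left(\frac{-2 + U}{3 + U}\right)^{2} = 9 + \frac{\left(-2 + U\right)^{2}}{\left(3 + U\right)^{2}}$)
$388 \cdot 1 + v{\left(17 \right)} = 388 \cdot 1 + \left(9 + \frac{\left(-2 + 17\right)^{2}}{\left(3 + 17\right)^{2}}\right) = 388 + \left(9 + \frac{15^{2}}{400}\right) = 388 + \left(9 + 225 \cdot \frac{1}{400}\right) = 388 + \left(9 + \frac{9}{16}\right) = 388 + \frac{153}{16} = \frac{6361}{16}$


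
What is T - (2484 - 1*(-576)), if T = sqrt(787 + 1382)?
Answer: -3060 + 3*sqrt(241) ≈ -3013.4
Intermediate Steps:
T = 3*sqrt(241) (T = sqrt(2169) = 3*sqrt(241) ≈ 46.573)
T - (2484 - 1*(-576)) = 3*sqrt(241) - (2484 - 1*(-576)) = 3*sqrt(241) - (2484 + 576) = 3*sqrt(241) - 1*3060 = 3*sqrt(241) - 3060 = -3060 + 3*sqrt(241)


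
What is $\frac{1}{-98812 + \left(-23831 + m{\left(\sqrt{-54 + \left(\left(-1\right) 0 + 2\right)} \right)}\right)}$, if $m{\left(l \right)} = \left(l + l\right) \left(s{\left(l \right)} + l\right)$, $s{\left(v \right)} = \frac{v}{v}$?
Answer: $- \frac{i}{4 \sqrt{13} + 122747 i} \approx -8.1468 \cdot 10^{-6} - 9.5722 \cdot 10^{-10} i$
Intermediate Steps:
$s{\left(v \right)} = 1$
$m{\left(l \right)} = 2 l \left(1 + l\right)$ ($m{\left(l \right)} = \left(l + l\right) \left(1 + l\right) = 2 l \left(1 + l\right)$)
$\frac{1}{-98812 + \left(-23831 + m{\left(\sqrt{-54 + \left(\left(-1\right) 0 + 2\right)} \right)}\right)} = \frac{1}{-98812 - \left(23831 - 2 \sqrt{-54 + \left(\left(-1\right) 0 + 2\right)} \left(1 + \sqrt{-54 + \left(\left(-1\right) 0 + 2\right)}\right)\right)} = \frac{1}{-98812 - \left(23831 - 2 \sqrt{-54 + \left(0 + 2\right)} \left(1 + \sqrt{-54 + \left(0 + 2\right)}\right)\right)} = \frac{1}{-98812 - \left(23831 - 2 \sqrt{-54 + 2} \left(1 + \sqrt{-54 + 2}\right)\right)} = \frac{1}{-98812 - \left(23831 - 2 \sqrt{-52} \left(1 + \sqrt{-52}\right)\right)} = \frac{1}{-98812 - \left(23831 - 2 \cdot 2 i \sqrt{13} \left(1 + 2 i \sqrt{13}\right)\right)} = \frac{1}{-98812 - \left(23831 - 4 i \sqrt{13} \left(1 + 2 i \sqrt{13}\right)\right)} = \frac{1}{-122643 + 4 i \sqrt{13} \left(1 + 2 i \sqrt{13}\right)}$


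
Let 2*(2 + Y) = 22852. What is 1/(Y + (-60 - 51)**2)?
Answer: 1/23745 ≈ 4.2114e-5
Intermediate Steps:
Y = 11424 (Y = -2 + (1/2)*22852 = -2 + 11426 = 11424)
1/(Y + (-60 - 51)**2) = 1/(11424 + (-60 - 51)**2) = 1/(11424 + (-111)**2) = 1/(11424 + 12321) = 1/23745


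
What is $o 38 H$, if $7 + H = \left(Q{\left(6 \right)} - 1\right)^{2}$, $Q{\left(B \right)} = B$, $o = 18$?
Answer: $12312$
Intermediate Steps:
$H = 18$ ($H = -7 + \left(6 - 1\right)^{2} = -7 + 5^{2} = -7 + 25 = 18$)
$o 38 H = 18 \cdot 38 \cdot 18 = 684 \cdot 18 = 12312$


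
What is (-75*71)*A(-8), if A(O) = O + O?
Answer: 85200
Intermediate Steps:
A(O) = 2*O
(-75*71)*A(-8) = (-75*71)*(2*(-8)) = -5325*(-16) = 85200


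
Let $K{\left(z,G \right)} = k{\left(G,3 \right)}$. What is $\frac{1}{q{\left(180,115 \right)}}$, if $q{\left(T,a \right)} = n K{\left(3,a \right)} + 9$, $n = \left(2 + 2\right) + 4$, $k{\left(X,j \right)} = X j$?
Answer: $\frac{1}{2769} \approx 0.00036114$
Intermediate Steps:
$K{\left(z,G \right)} = 3 G$ ($K{\left(z,G \right)} = G 3 = 3 G$)
$n = 8$ ($n = 4 + 4 = 8$)
$q{\left(T,a \right)} = 9 + 24 a$ ($q{\left(T,a \right)} = 8 \cdot 3 a + 9 = 24 a + 9 = 9 + 24 a$)
$\frac{1}{q{\left(180,115 \right)}} = \frac{1}{9 + 24 \cdot 115} = \frac{1}{9 + 2760} = \frac{1}{2769}$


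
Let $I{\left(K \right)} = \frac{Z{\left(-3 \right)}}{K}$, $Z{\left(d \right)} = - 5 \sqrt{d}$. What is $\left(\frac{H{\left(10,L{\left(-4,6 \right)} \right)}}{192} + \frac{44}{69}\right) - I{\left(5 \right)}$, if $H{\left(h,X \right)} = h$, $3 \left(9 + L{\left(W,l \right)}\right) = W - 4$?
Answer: $\frac{1523}{2208} + i \sqrt{3} \approx 0.68976 + 1.732 i$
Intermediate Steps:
$L{\left(W,l \right)} = - \frac{31}{3} + \frac{W}{3}$ ($L{\left(W,l \right)} = -9 + \frac{W - 4}{3} = -9 + \frac{-4 + W}{3} = -9 + \left(- \frac{4}{3} + \frac{W}{3}\right) = - \frac{31}{3} + \frac{W}{3}$)
$I{\left(K \right)} = - \frac{5 i \sqrt{3}}{K}$ ($I{\left(K \right)} = \frac{\left(-5\right) \sqrt{-3}}{K} = \frac{\left(-5\right) i \sqrt{3}}{K} = - \frac{5 i \sqrt{3}}{K}$)
$\left(\frac{H{\left(10,L{\left(-4,6 \right)} \right)}}{192} + \frac{44}{69}\right) - I{\left(5 \right)} = \left(\frac{10}{192} + \frac{44}{69}\right) - - \frac{5 i \sqrt{3}}{5} = \left(10 \cdot \frac{1}{192} + 44 \cdot \frac{1}{69}\right) - \left(-5\right) i \sqrt{3} \cdot \frac{1}{5} = \left(\frac{5}{96} + \frac{44}{69}\right) - - i \sqrt{3} = \frac{1523}{2208} + i \sqrt{3}$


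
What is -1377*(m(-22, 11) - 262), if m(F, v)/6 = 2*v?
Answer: 179010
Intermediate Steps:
m(F, v) = 12*v (m(F, v) = 6*(2*v) = 12*v)
-1377*(m(-22, 11) - 262) = -1377*(12*11 - 262) = -1377*(132 - 262) = -1377*(-130) = 179010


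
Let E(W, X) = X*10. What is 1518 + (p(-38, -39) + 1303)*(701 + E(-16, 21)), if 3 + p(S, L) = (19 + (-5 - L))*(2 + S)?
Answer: -552370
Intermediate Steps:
p(S, L) = -3 + (2 + S)*(14 - L) (p(S, L) = -3 + (19 + (-5 - L))*(2 + S) = -3 + (14 - L)*(2 + S) = -3 + (2 + S)*(14 - L))
E(W, X) = 10*X
1518 + (p(-38, -39) + 1303)*(701 + E(-16, 21)) = 1518 + ((25 - 2*(-39) + 14*(-38) - 1*(-39)*(-38)) + 1303)*(701 + 10*21) = 1518 + ((25 + 78 - 532 - 1482) + 1303)*(701 + 210) = 1518 + (-1911 + 1303)*911 = 1518 - 608*911 = 1518 - 553888 = -552370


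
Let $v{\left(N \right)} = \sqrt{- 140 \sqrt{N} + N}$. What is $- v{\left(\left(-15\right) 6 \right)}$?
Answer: $- \sqrt{-90 - 420 i \sqrt{10}} \approx -24.912 + 26.657 i$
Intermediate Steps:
$v{\left(N \right)} = \sqrt{N - 140 \sqrt{N}}$
$- v{\left(\left(-15\right) 6 \right)} = - \sqrt{\left(-15\right) 6 - 140 \sqrt{\left(-15\right) 6}} = - \sqrt{-90 - 140 \sqrt{-90}} = - \sqrt{-90 - 140 \cdot 3 i \sqrt{10}} = - \sqrt{-90 - 420 i \sqrt{10}}$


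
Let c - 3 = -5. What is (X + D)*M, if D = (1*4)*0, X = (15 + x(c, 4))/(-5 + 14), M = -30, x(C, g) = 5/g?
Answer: -325/6 ≈ -54.167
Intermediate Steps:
c = -2 (c = 3 - 5 = -2)
X = 65/36 (X = (15 + 5/4)/(-5 + 14) = (15 + 5*(1/4))/9 = (15 + 5/4)*(1/9) = (65/4)*(1/9) = 65/36 ≈ 1.8056)
D = 0 (D = 4*0 = 0)
(X + D)*M = (65/36 + 0)*(-30) = (65/36)*(-30) = -325/6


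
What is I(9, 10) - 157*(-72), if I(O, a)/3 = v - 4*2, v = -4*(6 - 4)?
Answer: 11256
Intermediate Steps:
v = -8 (v = -4*2 = -8)
I(O, a) = -48 (I(O, a) = 3*(-8 - 4*2) = 3*(-8 - 8) = 3*(-16) = -48)
I(9, 10) - 157*(-72) = -48 - 157*(-72) = -48 + 11304 = 11256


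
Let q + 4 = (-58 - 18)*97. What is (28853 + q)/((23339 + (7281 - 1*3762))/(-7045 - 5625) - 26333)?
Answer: -136056795/166832984 ≈ -0.81553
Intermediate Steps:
q = -7376 (q = -4 + (-58 - 18)*97 = -4 - 76*97 = -4 - 7372 = -7376)
(28853 + q)/((23339 + (7281 - 1*3762))/(-7045 - 5625) - 26333) = (28853 - 7376)/((23339 + (7281 - 1*3762))/(-7045 - 5625) - 26333) = 21477/((23339 + (7281 - 3762))/(-12670) - 26333) = 21477/((23339 + 3519)*(-1/12670) - 26333) = 21477/(26858*(-1/12670) - 26333) = 21477/(-13429/6335 - 26333) = 21477/(-166832984/6335) = 21477*(-6335/166832984) = -136056795/166832984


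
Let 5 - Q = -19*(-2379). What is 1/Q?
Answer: -1/45196 ≈ -2.2126e-5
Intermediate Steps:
Q = -45196 (Q = 5 - (-19)*(-2379) = 5 - 1*45201 = 5 - 45201 = -45196)
1/Q = 1/(-45196) = -1/45196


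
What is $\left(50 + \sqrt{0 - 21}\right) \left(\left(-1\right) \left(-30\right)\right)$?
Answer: $1500 + 30 i \sqrt{21} \approx 1500.0 + 137.48 i$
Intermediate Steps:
$\left(50 + \sqrt{0 - 21}\right) \left(\left(-1\right) \left(-30\right)\right) = \left(50 + \sqrt{-21}\right) 30 = \left(50 + i \sqrt{21}\right) 30 = 1500 + 30 i \sqrt{21}$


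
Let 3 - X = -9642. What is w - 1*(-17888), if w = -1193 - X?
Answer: 7050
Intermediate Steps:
X = 9645 (X = 3 - 1*(-9642) = 3 + 9642 = 9645)
w = -10838 (w = -1193 - 1*9645 = -1193 - 9645 = -10838)
w - 1*(-17888) = -10838 - 1*(-17888) = -10838 + 17888 = 7050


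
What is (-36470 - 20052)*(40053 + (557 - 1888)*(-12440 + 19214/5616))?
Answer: -101290761030619/108 ≈ -9.3788e+11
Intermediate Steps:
(-36470 - 20052)*(40053 + (557 - 1888)*(-12440 + 19214/5616)) = -56522*(40053 - 1331*(-12440 + 19214*(1/5616))) = -56522*(40053 - 1331*(-12440 + 739/216)) = -56522*(40053 - 1331*(-2686301/216)) = -56522*(40053 + 3575466631/216) = -56522*3584118079/216 = -101290761030619/108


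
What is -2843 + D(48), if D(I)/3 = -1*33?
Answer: -2942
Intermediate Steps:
D(I) = -99 (D(I) = 3*(-1*33) = 3*(-33) = -99)
-2843 + D(48) = -2843 - 99 = -2942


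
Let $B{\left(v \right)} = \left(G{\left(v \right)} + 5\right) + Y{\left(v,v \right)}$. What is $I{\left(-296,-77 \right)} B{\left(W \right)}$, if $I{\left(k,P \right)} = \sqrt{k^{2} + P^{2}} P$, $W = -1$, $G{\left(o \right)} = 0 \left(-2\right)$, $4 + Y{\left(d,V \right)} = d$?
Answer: $0$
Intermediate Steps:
$Y{\left(d,V \right)} = -4 + d$
$G{\left(o \right)} = 0$
$B{\left(v \right)} = 1 + v$ ($B{\left(v \right)} = \left(0 + 5\right) + \left(-4 + v\right) = 5 + \left(-4 + v\right) = 1 + v$)
$I{\left(k,P \right)} = P \sqrt{P^{2} + k^{2}}$ ($I{\left(k,P \right)} = \sqrt{P^{2} + k^{2}} P = P \sqrt{P^{2} + k^{2}}$)
$I{\left(-296,-77 \right)} B{\left(W \right)} = - 77 \sqrt{\left(-77\right)^{2} + \left(-296\right)^{2}} \left(1 - 1\right) = - 77 \sqrt{5929 + 87616} \cdot 0 = - 77 \sqrt{93545} \cdot 0 = 0$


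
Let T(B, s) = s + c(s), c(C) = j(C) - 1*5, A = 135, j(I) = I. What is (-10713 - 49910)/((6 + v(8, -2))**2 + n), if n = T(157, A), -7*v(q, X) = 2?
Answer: -2970527/14585 ≈ -203.67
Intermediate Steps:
v(q, X) = -2/7 (v(q, X) = -1/7*2 = -2/7)
c(C) = -5 + C (c(C) = C - 1*5 = C - 5 = -5 + C)
T(B, s) = -5 + 2*s (T(B, s) = s + (-5 + s) = -5 + 2*s)
n = 265 (n = -5 + 2*135 = -5 + 270 = 265)
(-10713 - 49910)/((6 + v(8, -2))**2 + n) = (-10713 - 49910)/((6 - 2/7)**2 + 265) = -60623/((40/7)**2 + 265) = -60623/(1600/49 + 265) = -60623/14585/49 = -60623*49/14585 = -2970527/14585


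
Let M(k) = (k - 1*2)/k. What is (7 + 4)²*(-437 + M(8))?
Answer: -211145/4 ≈ -52786.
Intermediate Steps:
M(k) = (-2 + k)/k (M(k) = (k - 2)/k = (-2 + k)/k)
(7 + 4)²*(-437 + M(8)) = (7 + 4)²*(-437 + (-2 + 8)/8) = 11²*(-437 + (⅛)*6) = 121*(-437 + ¾) = 121*(-1745/4) = -211145/4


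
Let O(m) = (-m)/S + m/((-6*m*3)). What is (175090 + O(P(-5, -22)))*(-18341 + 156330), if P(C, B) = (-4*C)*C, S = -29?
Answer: 12611525491339/522 ≈ 2.4160e+10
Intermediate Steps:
P(C, B) = -4*C²
O(m) = -1/18 + m/29 (O(m) = -m/(-29) + m/((-6*m*3)) = -m*(-1/29) + m/((-18*m)) = m/29 + m*(-1/(18*m)) = m/29 - 1/18 = -1/18 + m/29)
(175090 + O(P(-5, -22)))*(-18341 + 156330) = (175090 + (-1/18 + (-4*(-5)²)/29))*(-18341 + 156330) = (175090 + (-1/18 + (-4*25)/29))*137989 = (175090 + (-1/18 + (1/29)*(-100)))*137989 = (175090 + (-1/18 - 100/29))*137989 = (175090 - 1829/522)*137989 = (91395151/522)*137989 = 12611525491339/522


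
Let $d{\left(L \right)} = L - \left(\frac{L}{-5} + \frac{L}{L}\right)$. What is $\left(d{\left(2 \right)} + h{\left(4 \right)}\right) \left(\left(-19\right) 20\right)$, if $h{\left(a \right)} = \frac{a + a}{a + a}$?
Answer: $-912$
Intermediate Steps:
$h{\left(a \right)} = 1$ ($h{\left(a \right)} = \frac{2 a}{2 a} = 2 a \frac{1}{2 a} = 1$)
$d{\left(L \right)} = -1 + \frac{6 L}{5}$ ($d{\left(L \right)} = L - \left(L \left(- \frac{1}{5}\right) + 1\right) = L - \left(- \frac{L}{5} + 1\right) = L - \left(1 - \frac{L}{5}\right) = L + \left(-1 + \frac{L}{5}\right) = -1 + \frac{6 L}{5}$)
$\left(d{\left(2 \right)} + h{\left(4 \right)}\right) \left(\left(-19\right) 20\right) = \left(\left(-1 + \frac{6}{5} \cdot 2\right) + 1\right) \left(\left(-19\right) 20\right) = \left(\left(-1 + \frac{12}{5}\right) + 1\right) \left(-380\right) = \left(\frac{7}{5} + 1\right) \left(-380\right) = \frac{12}{5} \left(-380\right) = -912$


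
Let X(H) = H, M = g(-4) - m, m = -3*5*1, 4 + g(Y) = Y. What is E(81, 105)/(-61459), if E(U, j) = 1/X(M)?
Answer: -1/430213 ≈ -2.3244e-6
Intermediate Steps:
g(Y) = -4 + Y
m = -15 (m = -15*1 = -15)
M = 7 (M = (-4 - 4) - 1*(-15) = -8 + 15 = 7)
E(U, j) = ⅐ (E(U, j) = 1/7 = ⅐)
E(81, 105)/(-61459) = (⅐)/(-61459) = (⅐)*(-1/61459) = -1/430213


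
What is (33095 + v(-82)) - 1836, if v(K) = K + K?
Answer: 31095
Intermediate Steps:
v(K) = 2*K
(33095 + v(-82)) - 1836 = (33095 + 2*(-82)) - 1836 = (33095 - 164) - 1836 = 32931 - 1836 = 31095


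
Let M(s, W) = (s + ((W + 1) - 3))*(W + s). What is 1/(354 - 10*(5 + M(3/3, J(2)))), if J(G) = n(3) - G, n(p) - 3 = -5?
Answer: 1/154 ≈ 0.0064935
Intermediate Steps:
n(p) = -2 (n(p) = 3 - 5 = -2)
J(G) = -2 - G
M(s, W) = (W + s)*(-2 + W + s) (M(s, W) = (s + ((1 + W) - 3))*(W + s) = (s + (-2 + W))*(W + s) = (-2 + W + s)*(W + s) = (W + s)*(-2 + W + s))
1/(354 - 10*(5 + M(3/3, J(2)))) = 1/(354 - 10*(5 + ((-2 - 1*2)**2 + (3/3)**2 - 2*(-2 - 1*2) - 6/3 + 2*(-2 - 1*2)*(3/3)))) = 1/(354 - 10*(5 + ((-2 - 2)**2 + (3*(1/3))**2 - 2*(-2 - 2) - 6/3 + 2*(-2 - 2)*(3*(1/3))))) = 1/(354 - 10*(5 + ((-4)**2 + 1**2 - 2*(-4) - 2*1 + 2*(-4)*1))) = 1/(354 - 10*(5 + (16 + 1 + 8 - 2 - 8))) = 1/(354 - 10*(5 + 15)) = 1/(354 - 10*20) = 1/(354 - 200) = 1/154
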